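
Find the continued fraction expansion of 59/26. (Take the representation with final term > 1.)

59 = 2×26 + 7
26 = 3×7 + 5
7 = 1×5 + 2
5 = 2×2 + 1
2 = 2×1 + 0  (stop)
So 59/26 = [2; 3, 1, 2, 2].

[2; 3, 1, 2, 2]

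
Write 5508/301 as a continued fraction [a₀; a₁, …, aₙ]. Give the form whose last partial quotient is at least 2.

[18; 3, 2, 1, 9, 3]

5508 = 18*301 + 90
301 = 3*90 + 31
90 = 2*31 + 28
31 = 1*28 + 3
28 = 9*3 + 1
3 = 3*1 + 0  (stop)
So 5508/301 = [18; 3, 2, 1, 9, 3].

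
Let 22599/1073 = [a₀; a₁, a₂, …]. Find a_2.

3

22599 = 21·1073 + 66   →  a_0 = 21
1073 = 16·66 + 17   →  a_1 = 16
66 = 3·17 + 15   →  a_2 = 3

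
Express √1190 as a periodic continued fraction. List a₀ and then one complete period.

[34; 2, 68]

a₀ = ⌊√1190⌋ = 34.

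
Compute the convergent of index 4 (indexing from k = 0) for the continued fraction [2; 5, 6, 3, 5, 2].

1143/521

Using pₖ = aₖpₖ₋₁ + pₖ₋₂, qₖ = aₖqₖ₋₁ + qₖ₋₂ (with p₋₁=1, p₋₂=0, q₋₁=0, q₋₂=1):
  k=0: a=2, p=2, q=1
  k=1: a=5, p=11, q=5
  k=2: a=6, p=68, q=31
  k=3: a=3, p=215, q=98
  k=4: a=5, p=1143, q=521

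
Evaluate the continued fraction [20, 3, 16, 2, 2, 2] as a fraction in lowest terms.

12257/603

Fold from the inside: start with 2/1.
  2 + 1/2 = 5/2
  2 + 2/5 = 12/5
  16 + 5/12 = 197/12
  3 + 12/197 = 603/197
  20 + 197/603 = 12257/603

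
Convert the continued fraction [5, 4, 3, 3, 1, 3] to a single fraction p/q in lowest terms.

Using pₖ = aₖpₖ₋₁ + pₖ₋₂ and qₖ = aₖqₖ₋₁ + qₖ₋₂:
  k=0: a=5, p=5, q=1
  k=1: a=4, p=21, q=4
  k=2: a=3, p=68, q=13
  k=3: a=3, p=225, q=43
  k=4: a=1, p=293, q=56
  k=5: a=3, p=1104, q=211

1104/211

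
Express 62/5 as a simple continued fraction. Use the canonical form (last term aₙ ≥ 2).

[12; 2, 2]

62 = 12·5 + 2
5 = 2·2 + 1
2 = 2·1 + 0  (stop)
So 62/5 = [12; 2, 2].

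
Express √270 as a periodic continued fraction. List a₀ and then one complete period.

[16; 2, 3, 6, 3, 2, 32]

a₀ = ⌊√270⌋ = 16.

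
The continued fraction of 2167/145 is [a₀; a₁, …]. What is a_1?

2167 = 14·145 + 137   →  a_0 = 14
145 = 1·137 + 8   →  a_1 = 1

1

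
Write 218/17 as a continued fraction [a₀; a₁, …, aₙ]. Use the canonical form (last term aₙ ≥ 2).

218 = 12·17 + 14
17 = 1·14 + 3
14 = 4·3 + 2
3 = 1·2 + 1
2 = 2·1 + 0  (stop)
So 218/17 = [12; 1, 4, 1, 2].

[12; 1, 4, 1, 2]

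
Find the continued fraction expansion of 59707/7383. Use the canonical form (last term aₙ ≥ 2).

59707 = 8·7383 + 643
7383 = 11·643 + 310
643 = 2·310 + 23
310 = 13·23 + 11
23 = 2·11 + 1
11 = 11·1 + 0  (stop)
So 59707/7383 = [8; 11, 2, 13, 2, 11].

[8; 11, 2, 13, 2, 11]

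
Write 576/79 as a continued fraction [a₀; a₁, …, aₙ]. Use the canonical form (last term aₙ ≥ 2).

[7; 3, 2, 3, 3]

576 = 7*79 + 23
79 = 3*23 + 10
23 = 2*10 + 3
10 = 3*3 + 1
3 = 3*1 + 0  (stop)
So 576/79 = [7; 3, 2, 3, 3].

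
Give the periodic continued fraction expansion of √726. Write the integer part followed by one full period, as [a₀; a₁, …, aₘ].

[26; 1, 16, 1, 52]

a₀ = ⌊√726⌋ = 26.
With m₀=0, d₀=1 and mₖ₊₁ = dₖaₖ − mₖ, dₖ₊₁ = (n − mₖ₊₁²)/dₖ, aₖ₊₁ = ⌊(a₀+mₖ₊₁)/dₖ₊₁⌋:
  k=1: m=26, d=50, a=1
  k=2: m=24, d=3, a=16
  k=3: m=24, d=50, a=1
  k=4: m=26, d=1, a=52
d=1 and a=2a₀=52 at k=4, so the next step gives (m, d) = (26, 50) again — its k=1 value — and the period has length 4.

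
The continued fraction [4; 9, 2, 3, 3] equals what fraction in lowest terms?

891/217

Using pₖ = aₖpₖ₋₁ + pₖ₋₂ and qₖ = aₖqₖ₋₁ + qₖ₋₂:
  k=0: a=4, p=4, q=1
  k=1: a=9, p=37, q=9
  k=2: a=2, p=78, q=19
  k=3: a=3, p=271, q=66
  k=4: a=3, p=891, q=217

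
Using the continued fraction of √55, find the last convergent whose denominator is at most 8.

√55 = [7; 2, 2, 2, 14, …] (period length 4).
Convergents:
  p_0/q_0 = 7/1
  p_1/q_1 = 15/2
  p_2/q_2 = 37/5
  p_3/q_3 = 89/12
q_2 = 5 ≤ 8 < 12 = q_3, so the answer is 37/5.

37/5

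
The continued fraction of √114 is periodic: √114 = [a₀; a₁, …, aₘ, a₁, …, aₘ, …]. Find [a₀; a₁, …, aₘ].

a₀ = ⌊√114⌋ = 10.
With m₀=0, d₀=1 and mₖ₊₁ = dₖaₖ − mₖ, dₖ₊₁ = (n − mₖ₊₁²)/dₖ, aₖ₊₁ = ⌊(a₀+mₖ₊₁)/dₖ₊₁⌋:
  k=1: m=10, d=14, a=1
  k=2: m=4, d=7, a=2
  k=3: m=10, d=2, a=10
  k=4: m=10, d=7, a=2
  k=5: m=4, d=14, a=1
  k=6: m=10, d=1, a=20
d=1 and a=2a₀=20 at k=6, so the next step gives (m, d) = (10, 14) again — its k=1 value — and the period has length 6.

[10; 1, 2, 10, 2, 1, 20]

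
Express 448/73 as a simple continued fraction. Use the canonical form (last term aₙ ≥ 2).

[6; 7, 3, 3]

448 = 6*73 + 10
73 = 7*10 + 3
10 = 3*3 + 1
3 = 3*1 + 0  (stop)
So 448/73 = [6; 7, 3, 3].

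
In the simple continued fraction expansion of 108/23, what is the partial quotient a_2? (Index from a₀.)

108 = 4·23 + 16   →  a_0 = 4
23 = 1·16 + 7   →  a_1 = 1
16 = 2·7 + 2   →  a_2 = 2

2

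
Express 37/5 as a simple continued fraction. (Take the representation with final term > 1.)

37 = 7*5 + 2
5 = 2*2 + 1
2 = 2*1 + 0  (stop)
So 37/5 = [7; 2, 2].

[7; 2, 2]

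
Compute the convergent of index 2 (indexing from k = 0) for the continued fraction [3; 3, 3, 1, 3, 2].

Using pₖ = aₖpₖ₋₁ + pₖ₋₂, qₖ = aₖqₖ₋₁ + qₖ₋₂ (with p₋₁=1, p₋₂=0, q₋₁=0, q₋₂=1):
  k=0: a=3, p=3, q=1
  k=1: a=3, p=10, q=3
  k=2: a=3, p=33, q=10

33/10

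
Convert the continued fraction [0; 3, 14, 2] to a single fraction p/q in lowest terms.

Using pₖ = aₖpₖ₋₁ + pₖ₋₂ and qₖ = aₖqₖ₋₁ + qₖ₋₂:
  k=0: a=0, p=0, q=1
  k=1: a=3, p=1, q=3
  k=2: a=14, p=14, q=43
  k=3: a=2, p=29, q=89

29/89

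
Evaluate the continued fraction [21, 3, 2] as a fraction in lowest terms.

149/7

Fold from the inside: start with 2/1.
  3 + 1/2 = 7/2
  21 + 2/7 = 149/7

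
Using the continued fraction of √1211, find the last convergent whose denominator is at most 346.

√1211 = [34; 1, 3, 1, 68, …] (period length 4).
Convergents:
  p_0/q_0 = 34/1
  p_1/q_1 = 35/1
  p_2/q_2 = 139/4
  p_3/q_3 = 174/5
  p_4/q_4 = 11971/344
  p_5/q_5 = 12145/349
q_4 = 344 ≤ 346 < 349 = q_5, so the answer is 11971/344.

11971/344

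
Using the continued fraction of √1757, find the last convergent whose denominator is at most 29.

503/12

√1757 = [41; 1, 10, 1, 82, …] (period length 4).
Convergents:
  p_0/q_0 = 41/1
  p_1/q_1 = 42/1
  p_2/q_2 = 461/11
  p_3/q_3 = 503/12
  p_4/q_4 = 41707/995
q_3 = 12 ≤ 29 < 995 = q_4, so the answer is 503/12.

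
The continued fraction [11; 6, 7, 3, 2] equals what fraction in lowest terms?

3494/313

Using pₖ = aₖpₖ₋₁ + pₖ₋₂ and qₖ = aₖqₖ₋₁ + qₖ₋₂:
  k=0: a=11, p=11, q=1
  k=1: a=6, p=67, q=6
  k=2: a=7, p=480, q=43
  k=3: a=3, p=1507, q=135
  k=4: a=2, p=3494, q=313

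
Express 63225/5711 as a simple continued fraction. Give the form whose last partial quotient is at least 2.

[11; 14, 7, 2, 1, 8, 2]

63225 = 11*5711 + 404
5711 = 14*404 + 55
404 = 7*55 + 19
55 = 2*19 + 17
19 = 1*17 + 2
17 = 8*2 + 1
2 = 2*1 + 0  (stop)
So 63225/5711 = [11; 14, 7, 2, 1, 8, 2].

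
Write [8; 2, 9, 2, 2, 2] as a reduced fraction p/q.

2017/238

Using pₖ = aₖpₖ₋₁ + pₖ₋₂ and qₖ = aₖqₖ₋₁ + qₖ₋₂:
  k=0: a=8, p=8, q=1
  k=1: a=2, p=17, q=2
  k=2: a=9, p=161, q=19
  k=3: a=2, p=339, q=40
  k=4: a=2, p=839, q=99
  k=5: a=2, p=2017, q=238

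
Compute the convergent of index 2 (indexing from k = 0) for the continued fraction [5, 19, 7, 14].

677/134

Using pₖ = aₖpₖ₋₁ + pₖ₋₂, qₖ = aₖqₖ₋₁ + qₖ₋₂ (with p₋₁=1, p₋₂=0, q₋₁=0, q₋₂=1):
  k=0: a=5, p=5, q=1
  k=1: a=19, p=96, q=19
  k=2: a=7, p=677, q=134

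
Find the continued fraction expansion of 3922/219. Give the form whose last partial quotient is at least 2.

[17; 1, 9, 1, 19]

3922 = 17·219 + 199
219 = 1·199 + 20
199 = 9·20 + 19
20 = 1·19 + 1
19 = 19·1 + 0  (stop)
So 3922/219 = [17; 1, 9, 1, 19].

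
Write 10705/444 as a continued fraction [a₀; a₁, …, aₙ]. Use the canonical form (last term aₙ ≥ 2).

10705 = 24*444 + 49
444 = 9*49 + 3
49 = 16*3 + 1
3 = 3*1 + 0  (stop)
So 10705/444 = [24; 9, 16, 3].

[24; 9, 16, 3]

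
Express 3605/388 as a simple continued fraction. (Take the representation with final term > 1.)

[9; 3, 2, 3, 3, 1, 3]

3605 = 9·388 + 113
388 = 3·113 + 49
113 = 2·49 + 15
49 = 3·15 + 4
15 = 3·4 + 3
4 = 1·3 + 1
3 = 3·1 + 0  (stop)
So 3605/388 = [9; 3, 2, 3, 3, 1, 3].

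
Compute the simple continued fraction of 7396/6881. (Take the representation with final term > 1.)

[1; 13, 2, 1, 3, 3, 14]

7396 = 1*6881 + 515
6881 = 13*515 + 186
515 = 2*186 + 143
186 = 1*143 + 43
143 = 3*43 + 14
43 = 3*14 + 1
14 = 14*1 + 0  (stop)
So 7396/6881 = [1; 13, 2, 1, 3, 3, 14].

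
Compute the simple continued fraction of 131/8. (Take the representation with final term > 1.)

131 = 16·8 + 3
8 = 2·3 + 2
3 = 1·2 + 1
2 = 2·1 + 0  (stop)
So 131/8 = [16; 2, 1, 2].

[16; 2, 1, 2]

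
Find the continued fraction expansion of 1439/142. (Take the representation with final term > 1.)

[10; 7, 2, 9]

1439 = 10×142 + 19
142 = 7×19 + 9
19 = 2×9 + 1
9 = 9×1 + 0  (stop)
So 1439/142 = [10; 7, 2, 9].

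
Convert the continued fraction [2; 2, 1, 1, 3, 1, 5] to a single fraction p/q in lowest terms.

318/133

Fold from the inside: start with 5/1.
  1 + 1/5 = 6/5
  3 + 5/6 = 23/6
  1 + 6/23 = 29/23
  1 + 23/29 = 52/29
  2 + 29/52 = 133/52
  2 + 52/133 = 318/133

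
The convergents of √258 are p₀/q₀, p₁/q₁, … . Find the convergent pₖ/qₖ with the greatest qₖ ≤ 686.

√258 = [16; 16, 32, …] (period length 2).
Convergents:
  p_0/q_0 = 16/1
  p_1/q_1 = 257/16
  p_2/q_2 = 8240/513
  p_3/q_3 = 132097/8224
q_2 = 513 ≤ 686 < 8224 = q_3, so the answer is 8240/513.

8240/513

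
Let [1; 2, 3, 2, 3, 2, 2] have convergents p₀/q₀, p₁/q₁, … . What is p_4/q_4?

Using pₖ = aₖpₖ₋₁ + pₖ₋₂, qₖ = aₖqₖ₋₁ + qₖ₋₂ (with p₋₁=1, p₋₂=0, q₋₁=0, q₋₂=1):
  k=0: a=1, p=1, q=1
  k=1: a=2, p=3, q=2
  k=2: a=3, p=10, q=7
  k=3: a=2, p=23, q=16
  k=4: a=3, p=79, q=55

79/55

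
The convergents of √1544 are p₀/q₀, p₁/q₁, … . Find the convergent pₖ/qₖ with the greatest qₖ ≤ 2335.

√1544 = [39; 3, 2, 2, 9, 2, 2, 3, 78, …] (period length 8).
Convergents:
  p_0/q_0 = 39/1
  p_1/q_1 = 118/3
  p_2/q_2 = 275/7
  p_3/q_3 = 668/17
  p_4/q_4 = 6287/160
  p_5/q_5 = 13242/337
  p_6/q_6 = 32771/834
  p_7/q_7 = 111555/2839
q_6 = 834 ≤ 2335 < 2839 = q_7, so the answer is 32771/834.

32771/834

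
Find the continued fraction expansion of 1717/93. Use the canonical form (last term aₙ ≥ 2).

[18; 2, 6, 7]

1717 = 18*93 + 43
93 = 2*43 + 7
43 = 6*7 + 1
7 = 7*1 + 0  (stop)
So 1717/93 = [18; 2, 6, 7].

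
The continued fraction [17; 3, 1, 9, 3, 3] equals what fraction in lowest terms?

Fold from the inside: start with 3/1.
  3 + 1/3 = 10/3
  9 + 3/10 = 93/10
  1 + 10/93 = 103/93
  3 + 93/103 = 402/103
  17 + 103/402 = 6937/402

6937/402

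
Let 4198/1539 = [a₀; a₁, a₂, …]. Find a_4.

4198 = 2·1539 + 1120   →  a_0 = 2
1539 = 1·1120 + 419   →  a_1 = 1
1120 = 2·419 + 282   →  a_2 = 2
419 = 1·282 + 137   →  a_3 = 1
282 = 2·137 + 8   →  a_4 = 2

2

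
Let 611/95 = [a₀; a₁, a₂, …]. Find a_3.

6

611 = 6·95 + 41   →  a_0 = 6
95 = 2·41 + 13   →  a_1 = 2
41 = 3·13 + 2   →  a_2 = 3
13 = 6·2 + 1   →  a_3 = 6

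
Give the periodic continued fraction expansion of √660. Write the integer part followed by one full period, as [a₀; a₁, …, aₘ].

[25; 1, 2, 4, 2, 1, 50]

a₀ = ⌊√660⌋ = 25.
With m₀=0, d₀=1 and mₖ₊₁ = dₖaₖ − mₖ, dₖ₊₁ = (n − mₖ₊₁²)/dₖ, aₖ₊₁ = ⌊(a₀+mₖ₊₁)/dₖ₊₁⌋:
  k=1: m=25, d=35, a=1
  k=2: m=10, d=16, a=2
  k=3: m=22, d=11, a=4
  k=4: m=22, d=16, a=2
  k=5: m=10, d=35, a=1
  k=6: m=25, d=1, a=50
d=1 and a=2a₀=50 at k=6, so the next step gives (m, d) = (25, 35) again — its k=1 value — and the period has length 6.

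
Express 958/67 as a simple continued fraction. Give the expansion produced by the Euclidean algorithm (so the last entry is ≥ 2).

[14; 3, 2, 1, 6]

958 = 14×67 + 20
67 = 3×20 + 7
20 = 2×7 + 6
7 = 1×6 + 1
6 = 6×1 + 0  (stop)
So 958/67 = [14; 3, 2, 1, 6].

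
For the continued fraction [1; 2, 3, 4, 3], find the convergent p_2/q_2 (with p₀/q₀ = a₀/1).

10/7

Using pₖ = aₖpₖ₋₁ + pₖ₋₂, qₖ = aₖqₖ₋₁ + qₖ₋₂ (with p₋₁=1, p₋₂=0, q₋₁=0, q₋₂=1):
  k=0: a=1, p=1, q=1
  k=1: a=2, p=3, q=2
  k=2: a=3, p=10, q=7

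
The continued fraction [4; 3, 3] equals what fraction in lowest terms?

43/10

Using pₖ = aₖpₖ₋₁ + pₖ₋₂ and qₖ = aₖqₖ₋₁ + qₖ₋₂:
  k=0: a=4, p=4, q=1
  k=1: a=3, p=13, q=3
  k=2: a=3, p=43, q=10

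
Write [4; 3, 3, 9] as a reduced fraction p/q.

400/93

Using pₖ = aₖpₖ₋₁ + pₖ₋₂ and qₖ = aₖqₖ₋₁ + qₖ₋₂:
  k=0: a=4, p=4, q=1
  k=1: a=3, p=13, q=3
  k=2: a=3, p=43, q=10
  k=3: a=9, p=400, q=93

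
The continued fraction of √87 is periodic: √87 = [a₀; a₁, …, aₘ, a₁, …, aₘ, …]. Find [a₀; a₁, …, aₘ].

[9; 3, 18]

a₀ = ⌊√87⌋ = 9.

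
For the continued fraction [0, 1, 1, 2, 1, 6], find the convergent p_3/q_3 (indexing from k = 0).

Using pₖ = aₖpₖ₋₁ + pₖ₋₂, qₖ = aₖqₖ₋₁ + qₖ₋₂ (with p₋₁=1, p₋₂=0, q₋₁=0, q₋₂=1):
  k=0: a=0, p=0, q=1
  k=1: a=1, p=1, q=1
  k=2: a=1, p=1, q=2
  k=3: a=2, p=3, q=5

3/5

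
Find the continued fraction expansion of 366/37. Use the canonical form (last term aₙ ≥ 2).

[9; 1, 8, 4]

366 = 9*37 + 33
37 = 1*33 + 4
33 = 8*4 + 1
4 = 4*1 + 0  (stop)
So 366/37 = [9; 1, 8, 4].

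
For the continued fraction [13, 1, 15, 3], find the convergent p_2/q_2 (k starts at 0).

223/16

Using pₖ = aₖpₖ₋₁ + pₖ₋₂, qₖ = aₖqₖ₋₁ + qₖ₋₂ (with p₋₁=1, p₋₂=0, q₋₁=0, q₋₂=1):
  k=0: a=13, p=13, q=1
  k=1: a=1, p=14, q=1
  k=2: a=15, p=223, q=16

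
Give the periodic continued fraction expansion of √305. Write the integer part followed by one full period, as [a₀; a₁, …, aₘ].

[17; 2, 6, 2, 34]

a₀ = ⌊√305⌋ = 17.
With m₀=0, d₀=1 and mₖ₊₁ = dₖaₖ − mₖ, dₖ₊₁ = (n − mₖ₊₁²)/dₖ, aₖ₊₁ = ⌊(a₀+mₖ₊₁)/dₖ₊₁⌋:
  k=1: m=17, d=16, a=2
  k=2: m=15, d=5, a=6
  k=3: m=15, d=16, a=2
  k=4: m=17, d=1, a=34
d=1 and a=2a₀=34 at k=4, so the next step gives (m, d) = (17, 16) again — its k=1 value — and the period has length 4.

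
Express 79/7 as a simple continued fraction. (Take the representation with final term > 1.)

79 = 11*7 + 2
7 = 3*2 + 1
2 = 2*1 + 0  (stop)
So 79/7 = [11; 3, 2].

[11; 3, 2]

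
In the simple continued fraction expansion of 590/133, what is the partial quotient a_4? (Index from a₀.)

2

590 = 4·133 + 58   →  a_0 = 4
133 = 2·58 + 17   →  a_1 = 2
58 = 3·17 + 7   →  a_2 = 3
17 = 2·7 + 3   →  a_3 = 2
7 = 2·3 + 1   →  a_4 = 2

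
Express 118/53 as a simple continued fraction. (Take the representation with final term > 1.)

[2; 4, 2, 2, 2]

118 = 2·53 + 12
53 = 4·12 + 5
12 = 2·5 + 2
5 = 2·2 + 1
2 = 2·1 + 0  (stop)
So 118/53 = [2; 4, 2, 2, 2].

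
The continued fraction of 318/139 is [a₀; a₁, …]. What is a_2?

318 = 2·139 + 40   →  a_0 = 2
139 = 3·40 + 19   →  a_1 = 3
40 = 2·19 + 2   →  a_2 = 2

2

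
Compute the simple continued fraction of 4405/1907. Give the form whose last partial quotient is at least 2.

[2; 3, 4, 2, 2, 3, 2, 3]

4405 = 2·1907 + 591
1907 = 3·591 + 134
591 = 4·134 + 55
134 = 2·55 + 24
55 = 2·24 + 7
24 = 3·7 + 3
7 = 2·3 + 1
3 = 3·1 + 0  (stop)
So 4405/1907 = [2; 3, 4, 2, 2, 3, 2, 3].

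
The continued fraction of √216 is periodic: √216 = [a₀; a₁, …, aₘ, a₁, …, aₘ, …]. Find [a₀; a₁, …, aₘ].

a₀ = ⌊√216⌋ = 14.
With m₀=0, d₀=1 and mₖ₊₁ = dₖaₖ − mₖ, dₖ₊₁ = (n − mₖ₊₁²)/dₖ, aₖ₊₁ = ⌊(a₀+mₖ₊₁)/dₖ₊₁⌋:
  k=1: m=14, d=20, a=1
  k=2: m=6, d=9, a=2
  k=3: m=12, d=8, a=3
  k=4: m=12, d=9, a=2
  k=5: m=6, d=20, a=1
  k=6: m=14, d=1, a=28
d=1 and a=2a₀=28 at k=6, so the next step gives (m, d) = (14, 20) again — its k=1 value — and the period has length 6.

[14; 1, 2, 3, 2, 1, 28]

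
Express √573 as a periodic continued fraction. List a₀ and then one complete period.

a₀ = ⌊√573⌋ = 23.
With m₀=0, d₀=1 and mₖ₊₁ = dₖaₖ − mₖ, dₖ₊₁ = (n − mₖ₊₁²)/dₖ, aₖ₊₁ = ⌊(a₀+mₖ₊₁)/dₖ₊₁⌋:
  k=1: m=23, d=44, a=1
  k=2: m=21, d=3, a=14
  k=3: m=21, d=44, a=1
  k=4: m=23, d=1, a=46
d=1 and a=2a₀=46 at k=4, so the next step gives (m, d) = (23, 44) again — its k=1 value — and the period has length 4.

[23; 1, 14, 1, 46]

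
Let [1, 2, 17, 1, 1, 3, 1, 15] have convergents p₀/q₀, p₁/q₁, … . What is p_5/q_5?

376/253

Using pₖ = aₖpₖ₋₁ + pₖ₋₂, qₖ = aₖqₖ₋₁ + qₖ₋₂ (with p₋₁=1, p₋₂=0, q₋₁=0, q₋₂=1):
  k=0: a=1, p=1, q=1
  k=1: a=2, p=3, q=2
  k=2: a=17, p=52, q=35
  k=3: a=1, p=55, q=37
  k=4: a=1, p=107, q=72
  k=5: a=3, p=376, q=253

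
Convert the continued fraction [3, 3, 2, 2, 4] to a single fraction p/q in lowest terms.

247/75

Using pₖ = aₖpₖ₋₁ + pₖ₋₂ and qₖ = aₖqₖ₋₁ + qₖ₋₂:
  k=0: a=3, p=3, q=1
  k=1: a=3, p=10, q=3
  k=2: a=2, p=23, q=7
  k=3: a=2, p=56, q=17
  k=4: a=4, p=247, q=75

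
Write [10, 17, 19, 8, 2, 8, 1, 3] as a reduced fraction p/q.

Using pₖ = aₖpₖ₋₁ + pₖ₋₂ and qₖ = aₖqₖ₋₁ + qₖ₋₂:
  k=0: a=10, p=10, q=1
  k=1: a=17, p=171, q=17
  k=2: a=19, p=3259, q=324
  k=3: a=8, p=26243, q=2609
  k=4: a=2, p=55745, q=5542
  k=5: a=8, p=472203, q=46945
  k=6: a=1, p=527948, q=52487
  k=7: a=3, p=2056047, q=204406

2056047/204406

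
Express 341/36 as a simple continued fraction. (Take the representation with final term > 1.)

[9; 2, 8, 2]

341 = 9×36 + 17
36 = 2×17 + 2
17 = 8×2 + 1
2 = 2×1 + 0  (stop)
So 341/36 = [9; 2, 8, 2].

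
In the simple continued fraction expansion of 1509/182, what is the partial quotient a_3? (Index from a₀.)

1509 = 8·182 + 53   →  a_0 = 8
182 = 3·53 + 23   →  a_1 = 3
53 = 2·23 + 7   →  a_2 = 2
23 = 3·7 + 2   →  a_3 = 3

3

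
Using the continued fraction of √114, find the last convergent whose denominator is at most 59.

√114 = [10; 1, 2, 10, 2, 1, 20, …] (period length 6).
Convergents:
  p_0/q_0 = 10/1
  p_1/q_1 = 11/1
  p_2/q_2 = 32/3
  p_3/q_3 = 331/31
  p_4/q_4 = 694/65
q_3 = 31 ≤ 59 < 65 = q_4, so the answer is 331/31.

331/31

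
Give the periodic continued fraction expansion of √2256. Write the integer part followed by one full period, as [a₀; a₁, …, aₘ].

[47; 2, 94]

a₀ = ⌊√2256⌋ = 47.
With m₀=0, d₀=1 and mₖ₊₁ = dₖaₖ − mₖ, dₖ₊₁ = (n − mₖ₊₁²)/dₖ, aₖ₊₁ = ⌊(a₀+mₖ₊₁)/dₖ₊₁⌋:
  k=1: m=47, d=47, a=2
  k=2: m=47, d=1, a=94
d=1 and a=2a₀=94 at k=2, so the next step gives (m, d) = (47, 47) again — its k=1 value — and the period has length 2.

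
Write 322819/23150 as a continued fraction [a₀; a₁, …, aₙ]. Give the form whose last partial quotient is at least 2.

[13; 1, 17, 13, 1, 12, 7]

322819 = 13*23150 + 21869
23150 = 1*21869 + 1281
21869 = 17*1281 + 92
1281 = 13*92 + 85
92 = 1*85 + 7
85 = 12*7 + 1
7 = 7*1 + 0  (stop)
So 322819/23150 = [13; 1, 17, 13, 1, 12, 7].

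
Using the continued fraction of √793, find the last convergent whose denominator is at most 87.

√793 = [28; 6, 4, 6, 56, …] (period length 4).
Convergents:
  p_0/q_0 = 28/1
  p_1/q_1 = 169/6
  p_2/q_2 = 704/25
  p_3/q_3 = 4393/156
q_2 = 25 ≤ 87 < 156 = q_3, so the answer is 704/25.

704/25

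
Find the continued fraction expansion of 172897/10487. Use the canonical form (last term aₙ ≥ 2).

172897 = 16·10487 + 5105
10487 = 2·5105 + 277
5105 = 18·277 + 119
277 = 2·119 + 39
119 = 3·39 + 2
39 = 19·2 + 1
2 = 2·1 + 0  (stop)
So 172897/10487 = [16; 2, 18, 2, 3, 19, 2].

[16; 2, 18, 2, 3, 19, 2]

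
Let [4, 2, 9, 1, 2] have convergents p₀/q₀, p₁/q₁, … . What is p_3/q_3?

94/21

Using pₖ = aₖpₖ₋₁ + pₖ₋₂, qₖ = aₖqₖ₋₁ + qₖ₋₂ (with p₋₁=1, p₋₂=0, q₋₁=0, q₋₂=1):
  k=0: a=4, p=4, q=1
  k=1: a=2, p=9, q=2
  k=2: a=9, p=85, q=19
  k=3: a=1, p=94, q=21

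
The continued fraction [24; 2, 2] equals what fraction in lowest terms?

Using pₖ = aₖpₖ₋₁ + pₖ₋₂ and qₖ = aₖqₖ₋₁ + qₖ₋₂:
  k=0: a=24, p=24, q=1
  k=1: a=2, p=49, q=2
  k=2: a=2, p=122, q=5

122/5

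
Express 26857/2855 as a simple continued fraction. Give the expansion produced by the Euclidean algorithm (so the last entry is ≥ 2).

[9; 2, 2, 5, 3, 4, 2, 3]

26857 = 9*2855 + 1162
2855 = 2*1162 + 531
1162 = 2*531 + 100
531 = 5*100 + 31
100 = 3*31 + 7
31 = 4*7 + 3
7 = 2*3 + 1
3 = 3*1 + 0  (stop)
So 26857/2855 = [9; 2, 2, 5, 3, 4, 2, 3].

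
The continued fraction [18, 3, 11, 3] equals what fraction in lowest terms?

Fold from the inside: start with 3/1.
  11 + 1/3 = 34/3
  3 + 3/34 = 105/34
  18 + 34/105 = 1924/105

1924/105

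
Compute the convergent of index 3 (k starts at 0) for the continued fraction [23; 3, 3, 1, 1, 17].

303/13

Using pₖ = aₖpₖ₋₁ + pₖ₋₂, qₖ = aₖqₖ₋₁ + qₖ₋₂ (with p₋₁=1, p₋₂=0, q₋₁=0, q₋₂=1):
  k=0: a=23, p=23, q=1
  k=1: a=3, p=70, q=3
  k=2: a=3, p=233, q=10
  k=3: a=1, p=303, q=13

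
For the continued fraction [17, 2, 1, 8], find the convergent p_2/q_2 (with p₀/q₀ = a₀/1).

52/3

Using pₖ = aₖpₖ₋₁ + pₖ₋₂, qₖ = aₖqₖ₋₁ + qₖ₋₂ (with p₋₁=1, p₋₂=0, q₋₁=0, q₋₂=1):
  k=0: a=17, p=17, q=1
  k=1: a=2, p=35, q=2
  k=2: a=1, p=52, q=3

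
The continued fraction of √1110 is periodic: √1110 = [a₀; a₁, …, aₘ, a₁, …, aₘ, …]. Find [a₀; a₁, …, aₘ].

a₀ = ⌊√1110⌋ = 33.

[33; 3, 6, 3, 66]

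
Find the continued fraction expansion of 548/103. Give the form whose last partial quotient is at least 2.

548 = 5×103 + 33
103 = 3×33 + 4
33 = 8×4 + 1
4 = 4×1 + 0  (stop)
So 548/103 = [5; 3, 8, 4].

[5; 3, 8, 4]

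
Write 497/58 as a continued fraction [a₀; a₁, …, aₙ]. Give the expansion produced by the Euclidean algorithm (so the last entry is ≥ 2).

[8; 1, 1, 3, 8]

497 = 8×58 + 33
58 = 1×33 + 25
33 = 1×25 + 8
25 = 3×8 + 1
8 = 8×1 + 0  (stop)
So 497/58 = [8; 1, 1, 3, 8].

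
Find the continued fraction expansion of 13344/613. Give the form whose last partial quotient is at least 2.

[21; 1, 3, 3, 6, 2, 3]

13344 = 21·613 + 471
613 = 1·471 + 142
471 = 3·142 + 45
142 = 3·45 + 7
45 = 6·7 + 3
7 = 2·3 + 1
3 = 3·1 + 0  (stop)
So 13344/613 = [21; 1, 3, 3, 6, 2, 3].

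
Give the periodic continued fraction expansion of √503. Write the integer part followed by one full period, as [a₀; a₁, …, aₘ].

a₀ = ⌊√503⌋ = 22.
With m₀=0, d₀=1 and mₖ₊₁ = dₖaₖ − mₖ, dₖ₊₁ = (n − mₖ₊₁²)/dₖ, aₖ₊₁ = ⌊(a₀+mₖ₊₁)/dₖ₊₁⌋:
  k=1: m=22, d=19, a=2
  k=2: m=16, d=13, a=2
  k=3: m=10, d=31, a=1
  k=4: m=21, d=2, a=21
  k=5: m=21, d=31, a=1
  k=6: m=10, d=13, a=2
  k=7: m=16, d=19, a=2
  k=8: m=22, d=1, a=44
d=1 and a=2a₀=44 at k=8, so the next step gives (m, d) = (22, 19) again — its k=1 value — and the period has length 8.

[22; 2, 2, 1, 21, 1, 2, 2, 44]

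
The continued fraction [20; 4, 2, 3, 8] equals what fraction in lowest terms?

5198/257

Using pₖ = aₖpₖ₋₁ + pₖ₋₂ and qₖ = aₖqₖ₋₁ + qₖ₋₂:
  k=0: a=20, p=20, q=1
  k=1: a=4, p=81, q=4
  k=2: a=2, p=182, q=9
  k=3: a=3, p=627, q=31
  k=4: a=8, p=5198, q=257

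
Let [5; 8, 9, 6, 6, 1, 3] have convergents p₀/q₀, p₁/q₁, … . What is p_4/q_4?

14084/2749

Using pₖ = aₖpₖ₋₁ + pₖ₋₂, qₖ = aₖqₖ₋₁ + qₖ₋₂ (with p₋₁=1, p₋₂=0, q₋₁=0, q₋₂=1):
  k=0: a=5, p=5, q=1
  k=1: a=8, p=41, q=8
  k=2: a=9, p=374, q=73
  k=3: a=6, p=2285, q=446
  k=4: a=6, p=14084, q=2749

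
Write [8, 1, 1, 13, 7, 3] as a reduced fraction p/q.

Fold from the inside: start with 3/1.
  7 + 1/3 = 22/3
  13 + 3/22 = 289/22
  1 + 22/289 = 311/289
  1 + 289/311 = 600/311
  8 + 311/600 = 5111/600

5111/600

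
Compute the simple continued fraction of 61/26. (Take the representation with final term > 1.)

[2; 2, 1, 8]

61 = 2×26 + 9
26 = 2×9 + 8
9 = 1×8 + 1
8 = 8×1 + 0  (stop)
So 61/26 = [2; 2, 1, 8].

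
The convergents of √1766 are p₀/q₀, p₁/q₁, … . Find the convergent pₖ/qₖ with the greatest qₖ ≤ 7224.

√1766 = [42; 42, 84, …] (period length 2).
Convergents:
  p_0/q_0 = 42/1
  p_1/q_1 = 1765/42
  p_2/q_2 = 148302/3529
  p_3/q_3 = 6230449/148260
q_2 = 3529 ≤ 7224 < 148260 = q_3, so the answer is 148302/3529.

148302/3529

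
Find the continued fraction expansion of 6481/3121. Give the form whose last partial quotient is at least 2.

[2; 13, 17, 14]

6481 = 2·3121 + 239
3121 = 13·239 + 14
239 = 17·14 + 1
14 = 14·1 + 0  (stop)
So 6481/3121 = [2; 13, 17, 14].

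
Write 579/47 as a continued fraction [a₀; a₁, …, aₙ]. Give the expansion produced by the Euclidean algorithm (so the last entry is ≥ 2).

[12; 3, 7, 2]

579 = 12*47 + 15
47 = 3*15 + 2
15 = 7*2 + 1
2 = 2*1 + 0  (stop)
So 579/47 = [12; 3, 7, 2].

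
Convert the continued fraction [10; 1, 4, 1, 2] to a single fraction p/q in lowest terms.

Using pₖ = aₖpₖ₋₁ + pₖ₋₂ and qₖ = aₖqₖ₋₁ + qₖ₋₂:
  k=0: a=10, p=10, q=1
  k=1: a=1, p=11, q=1
  k=2: a=4, p=54, q=5
  k=3: a=1, p=65, q=6
  k=4: a=2, p=184, q=17

184/17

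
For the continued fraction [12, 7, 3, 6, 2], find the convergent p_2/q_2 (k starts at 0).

267/22

Using pₖ = aₖpₖ₋₁ + pₖ₋₂, qₖ = aₖqₖ₋₁ + qₖ₋₂ (with p₋₁=1, p₋₂=0, q₋₁=0, q₋₂=1):
  k=0: a=12, p=12, q=1
  k=1: a=7, p=85, q=7
  k=2: a=3, p=267, q=22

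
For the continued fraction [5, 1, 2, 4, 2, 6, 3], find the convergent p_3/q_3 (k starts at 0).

Using pₖ = aₖpₖ₋₁ + pₖ₋₂, qₖ = aₖqₖ₋₁ + qₖ₋₂ (with p₋₁=1, p₋₂=0, q₋₁=0, q₋₂=1):
  k=0: a=5, p=5, q=1
  k=1: a=1, p=6, q=1
  k=2: a=2, p=17, q=3
  k=3: a=4, p=74, q=13

74/13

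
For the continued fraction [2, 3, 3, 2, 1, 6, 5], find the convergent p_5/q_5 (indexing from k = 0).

509/221

Using pₖ = aₖpₖ₋₁ + pₖ₋₂, qₖ = aₖqₖ₋₁ + qₖ₋₂ (with p₋₁=1, p₋₂=0, q₋₁=0, q₋₂=1):
  k=0: a=2, p=2, q=1
  k=1: a=3, p=7, q=3
  k=2: a=3, p=23, q=10
  k=3: a=2, p=53, q=23
  k=4: a=1, p=76, q=33
  k=5: a=6, p=509, q=221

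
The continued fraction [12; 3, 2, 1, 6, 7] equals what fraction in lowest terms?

Fold from the inside: start with 7/1.
  6 + 1/7 = 43/7
  1 + 7/43 = 50/43
  2 + 43/50 = 143/50
  3 + 50/143 = 479/143
  12 + 143/479 = 5891/479

5891/479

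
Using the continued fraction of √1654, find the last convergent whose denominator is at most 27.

122/3

√1654 = [40; 1, 2, 40, 2, 1, 80, …] (period length 6).
Convergents:
  p_0/q_0 = 40/1
  p_1/q_1 = 41/1
  p_2/q_2 = 122/3
  p_3/q_3 = 4921/121
q_2 = 3 ≤ 27 < 121 = q_3, so the answer is 122/3.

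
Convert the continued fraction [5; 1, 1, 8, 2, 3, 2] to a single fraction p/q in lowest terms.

1581/286

Fold from the inside: start with 2/1.
  3 + 1/2 = 7/2
  2 + 2/7 = 16/7
  8 + 7/16 = 135/16
  1 + 16/135 = 151/135
  1 + 135/151 = 286/151
  5 + 151/286 = 1581/286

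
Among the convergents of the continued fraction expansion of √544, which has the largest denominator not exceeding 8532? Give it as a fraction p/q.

113447/4864

√544 = [23; 3, 11, 3, 46, …] (period length 4).
Convergents:
  p_0/q_0 = 23/1
  p_1/q_1 = 70/3
  p_2/q_2 = 793/34
  p_3/q_3 = 2449/105
  p_4/q_4 = 113447/4864
  p_5/q_5 = 342790/14697
q_4 = 4864 ≤ 8532 < 14697 = q_5, so the answer is 113447/4864.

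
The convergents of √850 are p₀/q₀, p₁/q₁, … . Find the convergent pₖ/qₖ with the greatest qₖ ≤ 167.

√850 = [29; 6, 2, 6, 58, …] (period length 4).
Convergents:
  p_0/q_0 = 29/1
  p_1/q_1 = 175/6
  p_2/q_2 = 379/13
  p_3/q_3 = 2449/84
  p_4/q_4 = 142421/4885
q_3 = 84 ≤ 167 < 4885 = q_4, so the answer is 2449/84.

2449/84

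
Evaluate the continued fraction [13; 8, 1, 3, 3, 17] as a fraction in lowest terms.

Using pₖ = aₖpₖ₋₁ + pₖ₋₂ and qₖ = aₖqₖ₋₁ + qₖ₋₂:
  k=0: a=13, p=13, q=1
  k=1: a=8, p=105, q=8
  k=2: a=1, p=118, q=9
  k=3: a=3, p=459, q=35
  k=4: a=3, p=1495, q=114
  k=5: a=17, p=25874, q=1973

25874/1973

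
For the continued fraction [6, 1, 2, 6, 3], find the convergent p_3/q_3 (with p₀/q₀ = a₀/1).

Using pₖ = aₖpₖ₋₁ + pₖ₋₂, qₖ = aₖqₖ₋₁ + qₖ₋₂ (with p₋₁=1, p₋₂=0, q₋₁=0, q₋₂=1):
  k=0: a=6, p=6, q=1
  k=1: a=1, p=7, q=1
  k=2: a=2, p=20, q=3
  k=3: a=6, p=127, q=19

127/19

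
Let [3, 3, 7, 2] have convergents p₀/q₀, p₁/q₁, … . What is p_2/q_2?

Using pₖ = aₖpₖ₋₁ + pₖ₋₂, qₖ = aₖqₖ₋₁ + qₖ₋₂ (with p₋₁=1, p₋₂=0, q₋₁=0, q₋₂=1):
  k=0: a=3, p=3, q=1
  k=1: a=3, p=10, q=3
  k=2: a=7, p=73, q=22

73/22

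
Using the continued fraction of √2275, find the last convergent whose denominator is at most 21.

√2275 = [47; 1, 2, 3, 2, 1, 94, …] (period length 6).
Convergents:
  p_0/q_0 = 47/1
  p_1/q_1 = 48/1
  p_2/q_2 = 143/3
  p_3/q_3 = 477/10
  p_4/q_4 = 1097/23
q_3 = 10 ≤ 21 < 23 = q_4, so the answer is 477/10.

477/10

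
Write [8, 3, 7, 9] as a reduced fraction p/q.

Fold from the inside: start with 9/1.
  7 + 1/9 = 64/9
  3 + 9/64 = 201/64
  8 + 64/201 = 1672/201

1672/201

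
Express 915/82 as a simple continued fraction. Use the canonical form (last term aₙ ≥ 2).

[11; 6, 3, 4]

915 = 11×82 + 13
82 = 6×13 + 4
13 = 3×4 + 1
4 = 4×1 + 0  (stop)
So 915/82 = [11; 6, 3, 4].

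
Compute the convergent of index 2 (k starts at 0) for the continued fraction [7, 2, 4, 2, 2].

67/9

Using pₖ = aₖpₖ₋₁ + pₖ₋₂, qₖ = aₖqₖ₋₁ + qₖ₋₂ (with p₋₁=1, p₋₂=0, q₋₁=0, q₋₂=1):
  k=0: a=7, p=7, q=1
  k=1: a=2, p=15, q=2
  k=2: a=4, p=67, q=9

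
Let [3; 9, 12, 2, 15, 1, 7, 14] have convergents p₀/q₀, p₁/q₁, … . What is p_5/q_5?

Using pₖ = aₖpₖ₋₁ + pₖ₋₂, qₖ = aₖqₖ₋₁ + qₖ₋₂ (with p₋₁=1, p₋₂=0, q₋₁=0, q₋₂=1):
  k=0: a=3, p=3, q=1
  k=1: a=9, p=28, q=9
  k=2: a=12, p=339, q=109
  k=3: a=2, p=706, q=227
  k=4: a=15, p=10929, q=3514
  k=5: a=1, p=11635, q=3741

11635/3741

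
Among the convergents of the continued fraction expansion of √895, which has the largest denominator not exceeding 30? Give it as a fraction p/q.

√895 = [29; 1, 10, 1, 58, …] (period length 4).
Convergents:
  p_0/q_0 = 29/1
  p_1/q_1 = 30/1
  p_2/q_2 = 329/11
  p_3/q_3 = 359/12
  p_4/q_4 = 21151/707
q_3 = 12 ≤ 30 < 707 = q_4, so the answer is 359/12.

359/12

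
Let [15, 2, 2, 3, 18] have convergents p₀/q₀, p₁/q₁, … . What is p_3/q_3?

262/17

Using pₖ = aₖpₖ₋₁ + pₖ₋₂, qₖ = aₖqₖ₋₁ + qₖ₋₂ (with p₋₁=1, p₋₂=0, q₋₁=0, q₋₂=1):
  k=0: a=15, p=15, q=1
  k=1: a=2, p=31, q=2
  k=2: a=2, p=77, q=5
  k=3: a=3, p=262, q=17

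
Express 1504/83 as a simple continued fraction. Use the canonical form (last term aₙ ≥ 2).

[18; 8, 3, 3]

1504 = 18·83 + 10
83 = 8·10 + 3
10 = 3·3 + 1
3 = 3·1 + 0  (stop)
So 1504/83 = [18; 8, 3, 3].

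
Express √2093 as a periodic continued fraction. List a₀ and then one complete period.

a₀ = ⌊√2093⌋ = 45.
With m₀=0, d₀=1 and mₖ₊₁ = dₖaₖ − mₖ, dₖ₊₁ = (n − mₖ₊₁²)/dₖ, aₖ₊₁ = ⌊(a₀+mₖ₊₁)/dₖ₊₁⌋:
  k=1: m=45, d=68, a=1
  k=2: m=23, d=23, a=2
  k=3: m=23, d=68, a=1
  k=4: m=45, d=1, a=90
d=1 and a=2a₀=90 at k=4, so the next step gives (m, d) = (45, 68) again — its k=1 value — and the period has length 4.

[45; 1, 2, 1, 90]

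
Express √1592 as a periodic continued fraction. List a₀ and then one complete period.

[39; 1, 8, 1, 78]

a₀ = ⌊√1592⌋ = 39.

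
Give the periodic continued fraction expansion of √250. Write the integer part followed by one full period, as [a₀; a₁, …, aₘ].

[15; 1, 4, 3, 3, 4, 1, 30]

a₀ = ⌊√250⌋ = 15.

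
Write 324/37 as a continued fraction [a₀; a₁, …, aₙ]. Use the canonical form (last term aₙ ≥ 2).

[8; 1, 3, 9]

324 = 8*37 + 28
37 = 1*28 + 9
28 = 3*9 + 1
9 = 9*1 + 0  (stop)
So 324/37 = [8; 1, 3, 9].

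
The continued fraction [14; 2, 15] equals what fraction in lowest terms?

Fold from the inside: start with 15/1.
  2 + 1/15 = 31/15
  14 + 15/31 = 449/31

449/31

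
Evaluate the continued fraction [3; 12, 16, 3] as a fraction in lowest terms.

1822/591

Using pₖ = aₖpₖ₋₁ + pₖ₋₂ and qₖ = aₖqₖ₋₁ + qₖ₋₂:
  k=0: a=3, p=3, q=1
  k=1: a=12, p=37, q=12
  k=2: a=16, p=595, q=193
  k=3: a=3, p=1822, q=591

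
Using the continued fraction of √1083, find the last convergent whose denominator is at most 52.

√1083 = [32; 1, 9, 1, 64, …] (period length 4).
Convergents:
  p_0/q_0 = 32/1
  p_1/q_1 = 33/1
  p_2/q_2 = 329/10
  p_3/q_3 = 362/11
  p_4/q_4 = 23497/714
q_3 = 11 ≤ 52 < 714 = q_4, so the answer is 362/11.

362/11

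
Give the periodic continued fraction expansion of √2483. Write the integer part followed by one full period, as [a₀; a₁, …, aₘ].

[49; 1, 4, 1, 6, 1, 4, 1, 98]

a₀ = ⌊√2483⌋ = 49.
With m₀=0, d₀=1 and mₖ₊₁ = dₖaₖ − mₖ, dₖ₊₁ = (n − mₖ₊₁²)/dₖ, aₖ₊₁ = ⌊(a₀+mₖ₊₁)/dₖ₊₁⌋:
  k=1: m=49, d=82, a=1
  k=2: m=33, d=17, a=4
  k=3: m=35, d=74, a=1
  k=4: m=39, d=13, a=6
  k=5: m=39, d=74, a=1
  k=6: m=35, d=17, a=4
  k=7: m=33, d=82, a=1
  k=8: m=49, d=1, a=98
d=1 and a=2a₀=98 at k=8, so the next step gives (m, d) = (49, 82) again — its k=1 value — and the period has length 8.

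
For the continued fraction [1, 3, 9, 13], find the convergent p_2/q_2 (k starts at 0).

Using pₖ = aₖpₖ₋₁ + pₖ₋₂, qₖ = aₖqₖ₋₁ + qₖ₋₂ (with p₋₁=1, p₋₂=0, q₋₁=0, q₋₂=1):
  k=0: a=1, p=1, q=1
  k=1: a=3, p=4, q=3
  k=2: a=9, p=37, q=28

37/28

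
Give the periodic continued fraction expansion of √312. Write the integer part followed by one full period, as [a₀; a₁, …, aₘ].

a₀ = ⌊√312⌋ = 17.
With m₀=0, d₀=1 and mₖ₊₁ = dₖaₖ − mₖ, dₖ₊₁ = (n − mₖ₊₁²)/dₖ, aₖ₊₁ = ⌊(a₀+mₖ₊₁)/dₖ₊₁⌋:
  k=1: m=17, d=23, a=1
  k=2: m=6, d=12, a=1
  k=3: m=6, d=23, a=1
  k=4: m=17, d=1, a=34
d=1 and a=2a₀=34 at k=4, so the next step gives (m, d) = (17, 23) again — its k=1 value — and the period has length 4.

[17; 1, 1, 1, 34]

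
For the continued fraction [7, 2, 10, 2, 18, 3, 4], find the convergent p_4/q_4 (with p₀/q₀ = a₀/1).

6079/813

Using pₖ = aₖpₖ₋₁ + pₖ₋₂, qₖ = aₖqₖ₋₁ + qₖ₋₂ (with p₋₁=1, p₋₂=0, q₋₁=0, q₋₂=1):
  k=0: a=7, p=7, q=1
  k=1: a=2, p=15, q=2
  k=2: a=10, p=157, q=21
  k=3: a=2, p=329, q=44
  k=4: a=18, p=6079, q=813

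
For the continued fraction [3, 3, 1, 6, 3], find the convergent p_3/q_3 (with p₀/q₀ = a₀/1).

Using pₖ = aₖpₖ₋₁ + pₖ₋₂, qₖ = aₖqₖ₋₁ + qₖ₋₂ (with p₋₁=1, p₋₂=0, q₋₁=0, q₋₂=1):
  k=0: a=3, p=3, q=1
  k=1: a=3, p=10, q=3
  k=2: a=1, p=13, q=4
  k=3: a=6, p=88, q=27

88/27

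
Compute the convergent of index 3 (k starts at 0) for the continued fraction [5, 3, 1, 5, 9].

121/23

Using pₖ = aₖpₖ₋₁ + pₖ₋₂, qₖ = aₖqₖ₋₁ + qₖ₋₂ (with p₋₁=1, p₋₂=0, q₋₁=0, q₋₂=1):
  k=0: a=5, p=5, q=1
  k=1: a=3, p=16, q=3
  k=2: a=1, p=21, q=4
  k=3: a=5, p=121, q=23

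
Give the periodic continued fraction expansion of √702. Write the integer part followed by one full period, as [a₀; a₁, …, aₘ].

[26; 2, 52]

a₀ = ⌊√702⌋ = 26.
With m₀=0, d₀=1 and mₖ₊₁ = dₖaₖ − mₖ, dₖ₊₁ = (n − mₖ₊₁²)/dₖ, aₖ₊₁ = ⌊(a₀+mₖ₊₁)/dₖ₊₁⌋:
  k=1: m=26, d=26, a=2
  k=2: m=26, d=1, a=52
d=1 and a=2a₀=52 at k=2, so the next step gives (m, d) = (26, 26) again — its k=1 value — and the period has length 2.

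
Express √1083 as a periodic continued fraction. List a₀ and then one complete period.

a₀ = ⌊√1083⌋ = 32.
With m₀=0, d₀=1 and mₖ₊₁ = dₖaₖ − mₖ, dₖ₊₁ = (n − mₖ₊₁²)/dₖ, aₖ₊₁ = ⌊(a₀+mₖ₊₁)/dₖ₊₁⌋:
  k=1: m=32, d=59, a=1
  k=2: m=27, d=6, a=9
  k=3: m=27, d=59, a=1
  k=4: m=32, d=1, a=64
d=1 and a=2a₀=64 at k=4, so the next step gives (m, d) = (32, 59) again — its k=1 value — and the period has length 4.

[32; 1, 9, 1, 64]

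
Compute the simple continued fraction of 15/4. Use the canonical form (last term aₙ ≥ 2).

[3; 1, 3]

15 = 3*4 + 3
4 = 1*3 + 1
3 = 3*1 + 0  (stop)
So 15/4 = [3; 1, 3].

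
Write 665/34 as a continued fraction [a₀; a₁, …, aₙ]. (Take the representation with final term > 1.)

665 = 19*34 + 19
34 = 1*19 + 15
19 = 1*15 + 4
15 = 3*4 + 3
4 = 1*3 + 1
3 = 3*1 + 0  (stop)
So 665/34 = [19; 1, 1, 3, 1, 3].

[19; 1, 1, 3, 1, 3]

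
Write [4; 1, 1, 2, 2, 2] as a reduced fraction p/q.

Fold from the inside: start with 2/1.
  2 + 1/2 = 5/2
  2 + 2/5 = 12/5
  1 + 5/12 = 17/12
  1 + 12/17 = 29/17
  4 + 17/29 = 133/29

133/29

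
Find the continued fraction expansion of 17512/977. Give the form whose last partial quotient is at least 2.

[17; 1, 12, 4, 1, 14]

17512 = 17×977 + 903
977 = 1×903 + 74
903 = 12×74 + 15
74 = 4×15 + 14
15 = 1×14 + 1
14 = 14×1 + 0  (stop)
So 17512/977 = [17; 1, 12, 4, 1, 14].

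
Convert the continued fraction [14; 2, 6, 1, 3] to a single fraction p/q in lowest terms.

839/58

Using pₖ = aₖpₖ₋₁ + pₖ₋₂ and qₖ = aₖqₖ₋₁ + qₖ₋₂:
  k=0: a=14, p=14, q=1
  k=1: a=2, p=29, q=2
  k=2: a=6, p=188, q=13
  k=3: a=1, p=217, q=15
  k=4: a=3, p=839, q=58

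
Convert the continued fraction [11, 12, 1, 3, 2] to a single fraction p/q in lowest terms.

1274/115

Fold from the inside: start with 2/1.
  3 + 1/2 = 7/2
  1 + 2/7 = 9/7
  12 + 7/9 = 115/9
  11 + 9/115 = 1274/115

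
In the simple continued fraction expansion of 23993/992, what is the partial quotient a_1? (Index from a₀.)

5

23993 = 24·992 + 185   →  a_0 = 24
992 = 5·185 + 67   →  a_1 = 5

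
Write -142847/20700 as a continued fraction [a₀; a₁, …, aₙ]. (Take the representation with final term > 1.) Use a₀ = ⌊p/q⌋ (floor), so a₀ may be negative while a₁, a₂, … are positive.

-142847 = -7*20700 + 2053
20700 = 10*2053 + 170
2053 = 12*170 + 13
170 = 13*13 + 1
13 = 13*1 + 0  (stop)
So -142847/20700 = [-7; 10, 12, 13, 13].

[-7; 10, 12, 13, 13]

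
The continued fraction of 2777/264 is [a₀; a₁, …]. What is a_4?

1

2777 = 10·264 + 137   →  a_0 = 10
264 = 1·137 + 127   →  a_1 = 1
137 = 1·127 + 10   →  a_2 = 1
127 = 12·10 + 7   →  a_3 = 12
10 = 1·7 + 3   →  a_4 = 1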